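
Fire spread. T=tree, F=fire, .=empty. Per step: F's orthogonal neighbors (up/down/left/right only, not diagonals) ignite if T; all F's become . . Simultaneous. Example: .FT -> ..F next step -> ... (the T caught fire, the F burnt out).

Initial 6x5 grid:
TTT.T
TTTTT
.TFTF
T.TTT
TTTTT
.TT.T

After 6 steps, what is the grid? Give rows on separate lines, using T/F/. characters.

Step 1: 6 trees catch fire, 2 burn out
  TTT.T
  TTFTF
  .F.F.
  T.FTF
  TTTTT
  .TT.T
Step 2: 7 trees catch fire, 6 burn out
  TTF.F
  TF.F.
  .....
  T..F.
  TTFTF
  .TT.T
Step 3: 6 trees catch fire, 7 burn out
  TF...
  F....
  .....
  T....
  TF.F.
  .TF.F
Step 4: 3 trees catch fire, 6 burn out
  F....
  .....
  .....
  T....
  F....
  .F...
Step 5: 1 trees catch fire, 3 burn out
  .....
  .....
  .....
  F....
  .....
  .....
Step 6: 0 trees catch fire, 1 burn out
  .....
  .....
  .....
  .....
  .....
  .....

.....
.....
.....
.....
.....
.....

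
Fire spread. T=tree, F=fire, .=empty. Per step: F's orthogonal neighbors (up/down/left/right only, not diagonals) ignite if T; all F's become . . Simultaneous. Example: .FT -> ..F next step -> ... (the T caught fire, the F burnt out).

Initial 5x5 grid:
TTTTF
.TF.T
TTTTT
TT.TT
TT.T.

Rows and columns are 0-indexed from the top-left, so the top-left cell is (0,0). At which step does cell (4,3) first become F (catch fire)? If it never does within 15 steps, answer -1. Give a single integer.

Step 1: cell (4,3)='T' (+5 fires, +2 burnt)
Step 2: cell (4,3)='T' (+4 fires, +5 burnt)
Step 3: cell (4,3)='T' (+5 fires, +4 burnt)
Step 4: cell (4,3)='F' (+3 fires, +5 burnt)
  -> target ignites at step 4
Step 5: cell (4,3)='.' (+1 fires, +3 burnt)
Step 6: cell (4,3)='.' (+0 fires, +1 burnt)
  fire out at step 6

4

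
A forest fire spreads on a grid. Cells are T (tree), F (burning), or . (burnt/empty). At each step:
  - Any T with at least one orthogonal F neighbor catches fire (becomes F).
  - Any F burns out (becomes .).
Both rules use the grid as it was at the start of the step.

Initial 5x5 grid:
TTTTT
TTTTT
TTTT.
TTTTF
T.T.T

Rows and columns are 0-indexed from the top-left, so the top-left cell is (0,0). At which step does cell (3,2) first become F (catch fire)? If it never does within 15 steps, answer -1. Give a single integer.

Step 1: cell (3,2)='T' (+2 fires, +1 burnt)
Step 2: cell (3,2)='F' (+2 fires, +2 burnt)
  -> target ignites at step 2
Step 3: cell (3,2)='.' (+4 fires, +2 burnt)
Step 4: cell (3,2)='.' (+5 fires, +4 burnt)
Step 5: cell (3,2)='.' (+5 fires, +5 burnt)
Step 6: cell (3,2)='.' (+2 fires, +5 burnt)
Step 7: cell (3,2)='.' (+1 fires, +2 burnt)
Step 8: cell (3,2)='.' (+0 fires, +1 burnt)
  fire out at step 8

2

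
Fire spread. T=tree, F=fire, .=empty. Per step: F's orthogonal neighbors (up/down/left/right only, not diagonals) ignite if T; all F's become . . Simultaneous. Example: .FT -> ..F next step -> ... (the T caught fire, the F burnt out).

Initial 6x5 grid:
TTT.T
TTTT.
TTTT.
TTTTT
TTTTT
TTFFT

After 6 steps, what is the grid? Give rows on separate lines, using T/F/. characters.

Step 1: 4 trees catch fire, 2 burn out
  TTT.T
  TTTT.
  TTTT.
  TTTTT
  TTFFT
  TF..F
Step 2: 5 trees catch fire, 4 burn out
  TTT.T
  TTTT.
  TTTT.
  TTFFT
  TF..F
  F....
Step 3: 5 trees catch fire, 5 burn out
  TTT.T
  TTTT.
  TTFF.
  TF..F
  F....
  .....
Step 4: 4 trees catch fire, 5 burn out
  TTT.T
  TTFF.
  TF...
  F....
  .....
  .....
Step 5: 3 trees catch fire, 4 burn out
  TTF.T
  TF...
  F....
  .....
  .....
  .....
Step 6: 2 trees catch fire, 3 burn out
  TF..T
  F....
  .....
  .....
  .....
  .....

TF..T
F....
.....
.....
.....
.....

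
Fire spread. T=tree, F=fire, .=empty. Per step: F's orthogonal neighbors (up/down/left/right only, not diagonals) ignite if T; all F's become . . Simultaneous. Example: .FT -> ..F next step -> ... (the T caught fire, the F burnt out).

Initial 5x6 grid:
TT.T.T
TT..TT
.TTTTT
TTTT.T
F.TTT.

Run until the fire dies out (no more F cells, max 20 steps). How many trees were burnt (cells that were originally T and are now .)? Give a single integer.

Answer: 20

Derivation:
Step 1: +1 fires, +1 burnt (F count now 1)
Step 2: +1 fires, +1 burnt (F count now 1)
Step 3: +2 fires, +1 burnt (F count now 2)
Step 4: +4 fires, +2 burnt (F count now 4)
Step 5: +4 fires, +4 burnt (F count now 4)
Step 6: +3 fires, +4 burnt (F count now 3)
Step 7: +2 fires, +3 burnt (F count now 2)
Step 8: +2 fires, +2 burnt (F count now 2)
Step 9: +1 fires, +2 burnt (F count now 1)
Step 10: +0 fires, +1 burnt (F count now 0)
Fire out after step 10
Initially T: 21, now '.': 29
Total burnt (originally-T cells now '.'): 20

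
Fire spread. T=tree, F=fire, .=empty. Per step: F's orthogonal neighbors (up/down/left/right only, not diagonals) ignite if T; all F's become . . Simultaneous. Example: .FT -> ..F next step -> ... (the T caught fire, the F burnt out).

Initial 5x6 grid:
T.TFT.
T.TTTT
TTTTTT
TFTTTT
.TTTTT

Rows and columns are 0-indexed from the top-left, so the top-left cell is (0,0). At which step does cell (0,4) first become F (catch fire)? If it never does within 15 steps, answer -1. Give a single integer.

Step 1: cell (0,4)='F' (+7 fires, +2 burnt)
  -> target ignites at step 1
Step 2: cell (0,4)='.' (+7 fires, +7 burnt)
Step 3: cell (0,4)='.' (+5 fires, +7 burnt)
Step 4: cell (0,4)='.' (+4 fires, +5 burnt)
Step 5: cell (0,4)='.' (+1 fires, +4 burnt)
Step 6: cell (0,4)='.' (+0 fires, +1 burnt)
  fire out at step 6

1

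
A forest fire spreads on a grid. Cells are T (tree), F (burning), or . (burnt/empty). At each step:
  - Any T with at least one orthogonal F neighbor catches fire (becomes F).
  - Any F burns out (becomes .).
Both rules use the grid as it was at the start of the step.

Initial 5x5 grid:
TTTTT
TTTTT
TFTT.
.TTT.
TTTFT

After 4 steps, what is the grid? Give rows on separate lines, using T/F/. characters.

Step 1: 7 trees catch fire, 2 burn out
  TTTTT
  TFTTT
  F.FT.
  .FTF.
  TTF.F
Step 2: 6 trees catch fire, 7 burn out
  TFTTT
  F.FTT
  ...F.
  ..F..
  TF...
Step 3: 4 trees catch fire, 6 burn out
  F.FTT
  ...FT
  .....
  .....
  F....
Step 4: 2 trees catch fire, 4 burn out
  ...FT
  ....F
  .....
  .....
  .....

...FT
....F
.....
.....
.....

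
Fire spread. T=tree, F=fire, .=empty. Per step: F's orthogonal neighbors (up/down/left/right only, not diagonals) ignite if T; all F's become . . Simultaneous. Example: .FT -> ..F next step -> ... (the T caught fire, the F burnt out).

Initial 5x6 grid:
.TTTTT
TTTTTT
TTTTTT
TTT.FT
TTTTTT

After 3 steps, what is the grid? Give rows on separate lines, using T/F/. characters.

Step 1: 3 trees catch fire, 1 burn out
  .TTTTT
  TTTTTT
  TTTTFT
  TTT..F
  TTTTFT
Step 2: 5 trees catch fire, 3 burn out
  .TTTTT
  TTTTFT
  TTTF.F
  TTT...
  TTTF.F
Step 3: 5 trees catch fire, 5 burn out
  .TTTFT
  TTTF.F
  TTF...
  TTT...
  TTF...

.TTTFT
TTTF.F
TTF...
TTT...
TTF...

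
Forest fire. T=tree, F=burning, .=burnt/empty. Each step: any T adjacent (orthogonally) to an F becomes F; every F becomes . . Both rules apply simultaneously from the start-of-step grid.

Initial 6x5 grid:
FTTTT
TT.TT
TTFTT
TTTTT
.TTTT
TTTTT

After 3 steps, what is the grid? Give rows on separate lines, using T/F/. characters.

Step 1: 5 trees catch fire, 2 burn out
  .FTTT
  FT.TT
  TF.FT
  TTFTT
  .TTTT
  TTTTT
Step 2: 8 trees catch fire, 5 burn out
  ..FTT
  .F.FT
  F...F
  TF.FT
  .TFTT
  TTTTT
Step 3: 7 trees catch fire, 8 burn out
  ...FT
  ....F
  .....
  F...F
  .F.FT
  TTFTT

...FT
....F
.....
F...F
.F.FT
TTFTT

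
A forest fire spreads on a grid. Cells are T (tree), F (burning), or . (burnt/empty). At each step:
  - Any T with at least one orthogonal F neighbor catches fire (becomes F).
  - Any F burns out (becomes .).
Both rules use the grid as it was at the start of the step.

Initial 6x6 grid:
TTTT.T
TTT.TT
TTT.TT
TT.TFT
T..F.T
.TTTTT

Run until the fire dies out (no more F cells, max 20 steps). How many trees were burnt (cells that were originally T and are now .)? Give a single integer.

Answer: 13

Derivation:
Step 1: +4 fires, +2 burnt (F count now 4)
Step 2: +5 fires, +4 burnt (F count now 5)
Step 3: +3 fires, +5 burnt (F count now 3)
Step 4: +1 fires, +3 burnt (F count now 1)
Step 5: +0 fires, +1 burnt (F count now 0)
Fire out after step 5
Initially T: 26, now '.': 23
Total burnt (originally-T cells now '.'): 13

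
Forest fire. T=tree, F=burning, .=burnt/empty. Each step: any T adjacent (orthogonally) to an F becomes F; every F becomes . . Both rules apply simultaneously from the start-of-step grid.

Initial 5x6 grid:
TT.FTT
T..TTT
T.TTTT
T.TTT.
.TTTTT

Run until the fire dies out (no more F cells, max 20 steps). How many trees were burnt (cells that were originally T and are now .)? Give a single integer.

Answer: 17

Derivation:
Step 1: +2 fires, +1 burnt (F count now 2)
Step 2: +3 fires, +2 burnt (F count now 3)
Step 3: +4 fires, +3 burnt (F count now 4)
Step 4: +4 fires, +4 burnt (F count now 4)
Step 5: +2 fires, +4 burnt (F count now 2)
Step 6: +2 fires, +2 burnt (F count now 2)
Step 7: +0 fires, +2 burnt (F count now 0)
Fire out after step 7
Initially T: 22, now '.': 25
Total burnt (originally-T cells now '.'): 17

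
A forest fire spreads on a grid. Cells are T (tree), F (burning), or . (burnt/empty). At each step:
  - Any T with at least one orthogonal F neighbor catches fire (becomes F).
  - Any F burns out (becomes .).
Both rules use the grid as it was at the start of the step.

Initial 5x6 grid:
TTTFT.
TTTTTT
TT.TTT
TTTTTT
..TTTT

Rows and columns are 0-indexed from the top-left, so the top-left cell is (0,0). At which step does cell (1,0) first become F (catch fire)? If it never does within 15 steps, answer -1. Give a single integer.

Step 1: cell (1,0)='T' (+3 fires, +1 burnt)
Step 2: cell (1,0)='T' (+4 fires, +3 burnt)
Step 3: cell (1,0)='T' (+5 fires, +4 burnt)
Step 4: cell (1,0)='F' (+6 fires, +5 burnt)
  -> target ignites at step 4
Step 5: cell (1,0)='.' (+5 fires, +6 burnt)
Step 6: cell (1,0)='.' (+2 fires, +5 burnt)
Step 7: cell (1,0)='.' (+0 fires, +2 burnt)
  fire out at step 7

4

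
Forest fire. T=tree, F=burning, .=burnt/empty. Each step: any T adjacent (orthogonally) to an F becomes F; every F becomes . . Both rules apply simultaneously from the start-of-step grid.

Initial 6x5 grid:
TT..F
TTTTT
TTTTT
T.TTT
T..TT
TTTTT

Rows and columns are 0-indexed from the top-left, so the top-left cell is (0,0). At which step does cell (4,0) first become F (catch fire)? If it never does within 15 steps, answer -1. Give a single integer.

Step 1: cell (4,0)='T' (+1 fires, +1 burnt)
Step 2: cell (4,0)='T' (+2 fires, +1 burnt)
Step 3: cell (4,0)='T' (+3 fires, +2 burnt)
Step 4: cell (4,0)='T' (+4 fires, +3 burnt)
Step 5: cell (4,0)='T' (+6 fires, +4 burnt)
Step 6: cell (4,0)='T' (+3 fires, +6 burnt)
Step 7: cell (4,0)='T' (+2 fires, +3 burnt)
Step 8: cell (4,0)='F' (+2 fires, +2 burnt)
  -> target ignites at step 8
Step 9: cell (4,0)='.' (+1 fires, +2 burnt)
Step 10: cell (4,0)='.' (+0 fires, +1 burnt)
  fire out at step 10

8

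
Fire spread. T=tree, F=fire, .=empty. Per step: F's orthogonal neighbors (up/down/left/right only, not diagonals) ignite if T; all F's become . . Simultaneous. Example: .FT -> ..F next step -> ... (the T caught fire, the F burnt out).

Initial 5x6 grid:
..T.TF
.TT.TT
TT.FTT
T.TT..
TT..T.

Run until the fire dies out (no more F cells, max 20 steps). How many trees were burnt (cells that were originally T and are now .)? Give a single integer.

Step 1: +4 fires, +2 burnt (F count now 4)
Step 2: +3 fires, +4 burnt (F count now 3)
Step 3: +0 fires, +3 burnt (F count now 0)
Fire out after step 3
Initially T: 16, now '.': 21
Total burnt (originally-T cells now '.'): 7

Answer: 7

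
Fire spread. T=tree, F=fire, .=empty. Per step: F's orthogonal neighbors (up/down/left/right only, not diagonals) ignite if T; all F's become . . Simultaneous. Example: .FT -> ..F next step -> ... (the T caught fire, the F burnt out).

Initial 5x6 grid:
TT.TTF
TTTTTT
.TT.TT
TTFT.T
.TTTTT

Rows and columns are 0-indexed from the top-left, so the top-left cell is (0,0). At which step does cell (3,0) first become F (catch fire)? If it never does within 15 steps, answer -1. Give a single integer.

Step 1: cell (3,0)='T' (+6 fires, +2 burnt)
Step 2: cell (3,0)='F' (+8 fires, +6 burnt)
  -> target ignites at step 2
Step 3: cell (3,0)='.' (+5 fires, +8 burnt)
Step 4: cell (3,0)='.' (+3 fires, +5 burnt)
Step 5: cell (3,0)='.' (+1 fires, +3 burnt)
Step 6: cell (3,0)='.' (+0 fires, +1 burnt)
  fire out at step 6

2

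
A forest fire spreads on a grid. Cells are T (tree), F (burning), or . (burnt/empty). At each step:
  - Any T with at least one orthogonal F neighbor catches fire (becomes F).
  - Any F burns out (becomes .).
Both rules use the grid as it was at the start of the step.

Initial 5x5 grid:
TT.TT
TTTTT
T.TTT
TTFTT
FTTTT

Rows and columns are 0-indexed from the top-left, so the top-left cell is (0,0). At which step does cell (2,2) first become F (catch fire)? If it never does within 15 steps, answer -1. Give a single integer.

Step 1: cell (2,2)='F' (+6 fires, +2 burnt)
  -> target ignites at step 1
Step 2: cell (2,2)='.' (+5 fires, +6 burnt)
Step 3: cell (2,2)='.' (+5 fires, +5 burnt)
Step 4: cell (2,2)='.' (+4 fires, +5 burnt)
Step 5: cell (2,2)='.' (+1 fires, +4 burnt)
Step 6: cell (2,2)='.' (+0 fires, +1 burnt)
  fire out at step 6

1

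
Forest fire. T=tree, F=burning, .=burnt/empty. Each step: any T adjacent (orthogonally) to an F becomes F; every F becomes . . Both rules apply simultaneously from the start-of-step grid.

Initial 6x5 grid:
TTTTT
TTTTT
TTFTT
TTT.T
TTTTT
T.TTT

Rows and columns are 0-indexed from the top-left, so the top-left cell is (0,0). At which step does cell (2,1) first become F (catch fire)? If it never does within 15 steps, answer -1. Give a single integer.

Step 1: cell (2,1)='F' (+4 fires, +1 burnt)
  -> target ignites at step 1
Step 2: cell (2,1)='.' (+7 fires, +4 burnt)
Step 3: cell (2,1)='.' (+9 fires, +7 burnt)
Step 4: cell (2,1)='.' (+5 fires, +9 burnt)
Step 5: cell (2,1)='.' (+2 fires, +5 burnt)
Step 6: cell (2,1)='.' (+0 fires, +2 burnt)
  fire out at step 6

1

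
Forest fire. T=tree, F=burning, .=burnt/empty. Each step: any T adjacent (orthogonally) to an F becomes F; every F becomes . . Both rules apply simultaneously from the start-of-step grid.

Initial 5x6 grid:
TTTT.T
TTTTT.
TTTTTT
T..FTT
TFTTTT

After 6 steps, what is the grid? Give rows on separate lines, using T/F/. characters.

Step 1: 5 trees catch fire, 2 burn out
  TTTT.T
  TTTTT.
  TTTFTT
  T...FT
  F.FFTT
Step 2: 6 trees catch fire, 5 burn out
  TTTT.T
  TTTFT.
  TTF.FT
  F....F
  ....FT
Step 3: 7 trees catch fire, 6 burn out
  TTTF.T
  TTF.F.
  FF...F
  ......
  .....F
Step 4: 3 trees catch fire, 7 burn out
  TTF..T
  FF....
  ......
  ......
  ......
Step 5: 2 trees catch fire, 3 burn out
  FF...T
  ......
  ......
  ......
  ......
Step 6: 0 trees catch fire, 2 burn out
  .....T
  ......
  ......
  ......
  ......

.....T
......
......
......
......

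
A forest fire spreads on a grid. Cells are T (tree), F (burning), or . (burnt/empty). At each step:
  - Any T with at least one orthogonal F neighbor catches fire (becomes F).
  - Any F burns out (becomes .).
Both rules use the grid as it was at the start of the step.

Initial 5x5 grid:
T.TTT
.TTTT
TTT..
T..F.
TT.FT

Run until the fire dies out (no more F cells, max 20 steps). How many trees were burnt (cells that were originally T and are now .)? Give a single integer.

Answer: 1

Derivation:
Step 1: +1 fires, +2 burnt (F count now 1)
Step 2: +0 fires, +1 burnt (F count now 0)
Fire out after step 2
Initially T: 15, now '.': 11
Total burnt (originally-T cells now '.'): 1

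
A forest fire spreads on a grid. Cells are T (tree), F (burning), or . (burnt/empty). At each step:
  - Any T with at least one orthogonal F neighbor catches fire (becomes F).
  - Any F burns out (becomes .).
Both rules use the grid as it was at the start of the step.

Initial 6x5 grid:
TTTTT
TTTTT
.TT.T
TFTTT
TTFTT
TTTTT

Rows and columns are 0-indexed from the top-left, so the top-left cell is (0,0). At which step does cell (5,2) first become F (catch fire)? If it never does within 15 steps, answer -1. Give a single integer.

Step 1: cell (5,2)='F' (+6 fires, +2 burnt)
  -> target ignites at step 1
Step 2: cell (5,2)='.' (+7 fires, +6 burnt)
Step 3: cell (5,2)='.' (+6 fires, +7 burnt)
Step 4: cell (5,2)='.' (+4 fires, +6 burnt)
Step 5: cell (5,2)='.' (+2 fires, +4 burnt)
Step 6: cell (5,2)='.' (+1 fires, +2 burnt)
Step 7: cell (5,2)='.' (+0 fires, +1 burnt)
  fire out at step 7

1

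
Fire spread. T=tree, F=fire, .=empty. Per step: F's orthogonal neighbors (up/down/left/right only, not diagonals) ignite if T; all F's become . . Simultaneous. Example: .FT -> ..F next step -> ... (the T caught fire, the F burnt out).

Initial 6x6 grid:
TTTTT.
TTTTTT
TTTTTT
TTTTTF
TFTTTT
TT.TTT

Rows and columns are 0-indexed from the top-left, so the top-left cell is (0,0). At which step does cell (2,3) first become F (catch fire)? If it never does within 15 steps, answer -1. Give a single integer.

Step 1: cell (2,3)='T' (+7 fires, +2 burnt)
Step 2: cell (2,3)='T' (+10 fires, +7 burnt)
Step 3: cell (2,3)='F' (+7 fires, +10 burnt)
  -> target ignites at step 3
Step 4: cell (2,3)='.' (+5 fires, +7 burnt)
Step 5: cell (2,3)='.' (+3 fires, +5 burnt)
Step 6: cell (2,3)='.' (+0 fires, +3 burnt)
  fire out at step 6

3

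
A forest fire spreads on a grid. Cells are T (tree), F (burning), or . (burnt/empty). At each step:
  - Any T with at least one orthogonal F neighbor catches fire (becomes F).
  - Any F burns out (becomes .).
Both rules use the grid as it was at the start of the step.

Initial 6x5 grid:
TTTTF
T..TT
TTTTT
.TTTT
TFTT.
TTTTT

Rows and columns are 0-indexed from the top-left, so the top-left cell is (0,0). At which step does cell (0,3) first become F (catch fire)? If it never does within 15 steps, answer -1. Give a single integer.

Step 1: cell (0,3)='F' (+6 fires, +2 burnt)
  -> target ignites at step 1
Step 2: cell (0,3)='.' (+8 fires, +6 burnt)
Step 3: cell (0,3)='.' (+7 fires, +8 burnt)
Step 4: cell (0,3)='.' (+3 fires, +7 burnt)
Step 5: cell (0,3)='.' (+0 fires, +3 burnt)
  fire out at step 5

1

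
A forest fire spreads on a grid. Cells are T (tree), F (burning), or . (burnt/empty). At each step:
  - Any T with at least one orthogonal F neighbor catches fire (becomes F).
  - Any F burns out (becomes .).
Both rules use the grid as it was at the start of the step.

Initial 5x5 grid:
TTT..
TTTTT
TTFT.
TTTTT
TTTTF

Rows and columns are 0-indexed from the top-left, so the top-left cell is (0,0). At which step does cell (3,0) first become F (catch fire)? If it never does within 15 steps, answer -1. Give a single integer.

Step 1: cell (3,0)='T' (+6 fires, +2 burnt)
Step 2: cell (3,0)='T' (+7 fires, +6 burnt)
Step 3: cell (3,0)='F' (+5 fires, +7 burnt)
  -> target ignites at step 3
Step 4: cell (3,0)='.' (+2 fires, +5 burnt)
Step 5: cell (3,0)='.' (+0 fires, +2 burnt)
  fire out at step 5

3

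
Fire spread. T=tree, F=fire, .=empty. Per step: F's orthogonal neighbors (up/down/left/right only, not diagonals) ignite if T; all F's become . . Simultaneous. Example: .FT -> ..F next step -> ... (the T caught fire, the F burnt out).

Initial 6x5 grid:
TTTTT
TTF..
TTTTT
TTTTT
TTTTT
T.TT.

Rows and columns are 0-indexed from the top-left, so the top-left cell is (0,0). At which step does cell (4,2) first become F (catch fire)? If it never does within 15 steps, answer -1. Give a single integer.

Step 1: cell (4,2)='T' (+3 fires, +1 burnt)
Step 2: cell (4,2)='T' (+6 fires, +3 burnt)
Step 3: cell (4,2)='F' (+7 fires, +6 burnt)
  -> target ignites at step 3
Step 4: cell (4,2)='.' (+5 fires, +7 burnt)
Step 5: cell (4,2)='.' (+3 fires, +5 burnt)
Step 6: cell (4,2)='.' (+1 fires, +3 burnt)
Step 7: cell (4,2)='.' (+0 fires, +1 burnt)
  fire out at step 7

3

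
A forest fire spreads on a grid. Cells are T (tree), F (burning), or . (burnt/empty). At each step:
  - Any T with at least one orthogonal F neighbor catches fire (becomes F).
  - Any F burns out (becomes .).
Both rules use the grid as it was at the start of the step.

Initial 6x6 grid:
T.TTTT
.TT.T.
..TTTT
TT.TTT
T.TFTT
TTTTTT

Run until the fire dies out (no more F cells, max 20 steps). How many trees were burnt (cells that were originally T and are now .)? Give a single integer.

Answer: 26

Derivation:
Step 1: +4 fires, +1 burnt (F count now 4)
Step 2: +5 fires, +4 burnt (F count now 5)
Step 3: +5 fires, +5 burnt (F count now 5)
Step 4: +4 fires, +5 burnt (F count now 4)
Step 5: +4 fires, +4 burnt (F count now 4)
Step 6: +3 fires, +4 burnt (F count now 3)
Step 7: +1 fires, +3 burnt (F count now 1)
Step 8: +0 fires, +1 burnt (F count now 0)
Fire out after step 8
Initially T: 27, now '.': 35
Total burnt (originally-T cells now '.'): 26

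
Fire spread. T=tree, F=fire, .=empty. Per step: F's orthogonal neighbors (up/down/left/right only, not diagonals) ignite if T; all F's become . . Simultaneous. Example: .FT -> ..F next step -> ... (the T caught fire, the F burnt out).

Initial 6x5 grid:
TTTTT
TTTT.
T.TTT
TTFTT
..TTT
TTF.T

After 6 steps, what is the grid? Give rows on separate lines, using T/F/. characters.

Step 1: 5 trees catch fire, 2 burn out
  TTTTT
  TTTT.
  T.FTT
  TF.FT
  ..FTT
  TF..T
Step 2: 6 trees catch fire, 5 burn out
  TTTTT
  TTFT.
  T..FT
  F...F
  ...FT
  F...T
Step 3: 6 trees catch fire, 6 burn out
  TTFTT
  TF.F.
  F...F
  .....
  ....F
  ....T
Step 4: 4 trees catch fire, 6 burn out
  TF.FT
  F....
  .....
  .....
  .....
  ....F
Step 5: 2 trees catch fire, 4 burn out
  F...F
  .....
  .....
  .....
  .....
  .....
Step 6: 0 trees catch fire, 2 burn out
  .....
  .....
  .....
  .....
  .....
  .....

.....
.....
.....
.....
.....
.....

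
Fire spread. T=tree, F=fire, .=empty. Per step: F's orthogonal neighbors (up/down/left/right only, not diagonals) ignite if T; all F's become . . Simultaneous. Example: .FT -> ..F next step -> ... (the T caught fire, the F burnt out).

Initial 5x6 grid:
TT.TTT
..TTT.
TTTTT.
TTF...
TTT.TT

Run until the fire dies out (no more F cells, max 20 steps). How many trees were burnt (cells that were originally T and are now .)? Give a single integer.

Answer: 16

Derivation:
Step 1: +3 fires, +1 burnt (F count now 3)
Step 2: +5 fires, +3 burnt (F count now 5)
Step 3: +4 fires, +5 burnt (F count now 4)
Step 4: +2 fires, +4 burnt (F count now 2)
Step 5: +1 fires, +2 burnt (F count now 1)
Step 6: +1 fires, +1 burnt (F count now 1)
Step 7: +0 fires, +1 burnt (F count now 0)
Fire out after step 7
Initially T: 20, now '.': 26
Total burnt (originally-T cells now '.'): 16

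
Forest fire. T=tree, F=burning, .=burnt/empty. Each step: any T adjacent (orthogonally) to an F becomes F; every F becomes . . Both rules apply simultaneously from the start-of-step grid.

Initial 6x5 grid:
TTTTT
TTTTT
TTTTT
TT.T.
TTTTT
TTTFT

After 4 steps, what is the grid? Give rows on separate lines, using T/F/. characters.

Step 1: 3 trees catch fire, 1 burn out
  TTTTT
  TTTTT
  TTTTT
  TT.T.
  TTTFT
  TTF.F
Step 2: 4 trees catch fire, 3 burn out
  TTTTT
  TTTTT
  TTTTT
  TT.F.
  TTF.F
  TF...
Step 3: 3 trees catch fire, 4 burn out
  TTTTT
  TTTTT
  TTTFT
  TT...
  TF...
  F....
Step 4: 5 trees catch fire, 3 burn out
  TTTTT
  TTTFT
  TTF.F
  TF...
  F....
  .....

TTTTT
TTTFT
TTF.F
TF...
F....
.....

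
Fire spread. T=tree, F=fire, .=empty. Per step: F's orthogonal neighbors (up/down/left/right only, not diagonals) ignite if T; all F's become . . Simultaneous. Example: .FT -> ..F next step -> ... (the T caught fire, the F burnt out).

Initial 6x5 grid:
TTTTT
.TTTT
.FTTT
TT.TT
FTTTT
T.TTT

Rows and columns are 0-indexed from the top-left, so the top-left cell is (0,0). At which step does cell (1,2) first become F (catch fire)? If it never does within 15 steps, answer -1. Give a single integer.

Step 1: cell (1,2)='T' (+6 fires, +2 burnt)
Step 2: cell (1,2)='F' (+4 fires, +6 burnt)
  -> target ignites at step 2
Step 3: cell (1,2)='.' (+7 fires, +4 burnt)
Step 4: cell (1,2)='.' (+5 fires, +7 burnt)
Step 5: cell (1,2)='.' (+2 fires, +5 burnt)
Step 6: cell (1,2)='.' (+0 fires, +2 burnt)
  fire out at step 6

2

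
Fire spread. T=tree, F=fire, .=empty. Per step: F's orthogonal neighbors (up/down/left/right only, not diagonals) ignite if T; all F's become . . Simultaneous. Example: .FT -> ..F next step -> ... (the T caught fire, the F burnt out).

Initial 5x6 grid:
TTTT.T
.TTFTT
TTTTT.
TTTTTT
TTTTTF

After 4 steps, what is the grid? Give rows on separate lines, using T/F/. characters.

Step 1: 6 trees catch fire, 2 burn out
  TTTF.T
  .TF.FT
  TTTFT.
  TTTTTF
  TTTTF.
Step 2: 8 trees catch fire, 6 burn out
  TTF..T
  .F...F
  TTF.F.
  TTTFF.
  TTTF..
Step 3: 5 trees catch fire, 8 burn out
  TF...F
  ......
  TF....
  TTF...
  TTF...
Step 4: 4 trees catch fire, 5 burn out
  F.....
  ......
  F.....
  TF....
  TF....

F.....
......
F.....
TF....
TF....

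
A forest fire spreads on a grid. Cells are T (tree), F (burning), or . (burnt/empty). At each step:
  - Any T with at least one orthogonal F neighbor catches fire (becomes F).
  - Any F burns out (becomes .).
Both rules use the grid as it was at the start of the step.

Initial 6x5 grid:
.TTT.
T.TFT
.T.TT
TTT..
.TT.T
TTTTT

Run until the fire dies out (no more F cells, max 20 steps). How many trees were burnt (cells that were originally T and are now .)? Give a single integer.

Step 1: +4 fires, +1 burnt (F count now 4)
Step 2: +2 fires, +4 burnt (F count now 2)
Step 3: +1 fires, +2 burnt (F count now 1)
Step 4: +0 fires, +1 burnt (F count now 0)
Fire out after step 4
Initially T: 20, now '.': 17
Total burnt (originally-T cells now '.'): 7

Answer: 7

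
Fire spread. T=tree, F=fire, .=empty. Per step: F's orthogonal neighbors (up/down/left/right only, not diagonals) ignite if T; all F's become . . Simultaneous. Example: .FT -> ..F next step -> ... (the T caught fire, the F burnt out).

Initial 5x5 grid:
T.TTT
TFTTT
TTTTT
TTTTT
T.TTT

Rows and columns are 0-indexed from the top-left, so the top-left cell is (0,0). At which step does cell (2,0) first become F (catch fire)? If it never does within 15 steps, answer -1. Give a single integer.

Step 1: cell (2,0)='T' (+3 fires, +1 burnt)
Step 2: cell (2,0)='F' (+6 fires, +3 burnt)
  -> target ignites at step 2
Step 3: cell (2,0)='.' (+5 fires, +6 burnt)
Step 4: cell (2,0)='.' (+5 fires, +5 burnt)
Step 5: cell (2,0)='.' (+2 fires, +5 burnt)
Step 6: cell (2,0)='.' (+1 fires, +2 burnt)
Step 7: cell (2,0)='.' (+0 fires, +1 burnt)
  fire out at step 7

2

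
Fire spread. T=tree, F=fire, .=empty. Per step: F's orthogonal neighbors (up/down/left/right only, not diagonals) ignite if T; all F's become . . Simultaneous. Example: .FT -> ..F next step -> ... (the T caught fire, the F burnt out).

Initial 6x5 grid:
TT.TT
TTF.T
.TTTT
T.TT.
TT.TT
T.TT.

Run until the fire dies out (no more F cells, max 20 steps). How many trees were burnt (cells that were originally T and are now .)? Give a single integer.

Answer: 17

Derivation:
Step 1: +2 fires, +1 burnt (F count now 2)
Step 2: +5 fires, +2 burnt (F count now 5)
Step 3: +3 fires, +5 burnt (F count now 3)
Step 4: +2 fires, +3 burnt (F count now 2)
Step 5: +3 fires, +2 burnt (F count now 3)
Step 6: +2 fires, +3 burnt (F count now 2)
Step 7: +0 fires, +2 burnt (F count now 0)
Fire out after step 7
Initially T: 21, now '.': 26
Total burnt (originally-T cells now '.'): 17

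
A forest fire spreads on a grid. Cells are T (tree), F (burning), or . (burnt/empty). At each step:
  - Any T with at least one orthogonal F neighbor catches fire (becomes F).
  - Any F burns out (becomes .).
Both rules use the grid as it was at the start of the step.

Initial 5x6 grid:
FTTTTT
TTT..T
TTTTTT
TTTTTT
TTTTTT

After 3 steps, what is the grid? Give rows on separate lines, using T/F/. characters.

Step 1: 2 trees catch fire, 1 burn out
  .FTTTT
  FTT..T
  TTTTTT
  TTTTTT
  TTTTTT
Step 2: 3 trees catch fire, 2 burn out
  ..FTTT
  .FT..T
  FTTTTT
  TTTTTT
  TTTTTT
Step 3: 4 trees catch fire, 3 burn out
  ...FTT
  ..F..T
  .FTTTT
  FTTTTT
  TTTTTT

...FTT
..F..T
.FTTTT
FTTTTT
TTTTTT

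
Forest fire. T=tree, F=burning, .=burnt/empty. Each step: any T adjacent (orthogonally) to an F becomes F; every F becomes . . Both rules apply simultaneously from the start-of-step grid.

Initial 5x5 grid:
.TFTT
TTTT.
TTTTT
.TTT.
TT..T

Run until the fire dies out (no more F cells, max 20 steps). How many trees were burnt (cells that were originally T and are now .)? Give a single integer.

Answer: 17

Derivation:
Step 1: +3 fires, +1 burnt (F count now 3)
Step 2: +4 fires, +3 burnt (F count now 4)
Step 3: +4 fires, +4 burnt (F count now 4)
Step 4: +4 fires, +4 burnt (F count now 4)
Step 5: +1 fires, +4 burnt (F count now 1)
Step 6: +1 fires, +1 burnt (F count now 1)
Step 7: +0 fires, +1 burnt (F count now 0)
Fire out after step 7
Initially T: 18, now '.': 24
Total burnt (originally-T cells now '.'): 17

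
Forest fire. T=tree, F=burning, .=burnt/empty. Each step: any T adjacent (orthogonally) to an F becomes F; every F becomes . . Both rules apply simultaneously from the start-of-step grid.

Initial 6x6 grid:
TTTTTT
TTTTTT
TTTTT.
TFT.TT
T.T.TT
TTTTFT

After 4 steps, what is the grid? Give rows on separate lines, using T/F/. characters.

Step 1: 6 trees catch fire, 2 burn out
  TTTTTT
  TTTTTT
  TFTTT.
  F.F.TT
  T.T.FT
  TTTF.F
Step 2: 8 trees catch fire, 6 burn out
  TTTTTT
  TFTTTT
  F.FTT.
  ....FT
  F.F..F
  TTF...
Step 3: 8 trees catch fire, 8 burn out
  TFTTTT
  F.FTTT
  ...FF.
  .....F
  ......
  FF....
Step 4: 4 trees catch fire, 8 burn out
  F.FTTT
  ...FFT
  ......
  ......
  ......
  ......

F.FTTT
...FFT
......
......
......
......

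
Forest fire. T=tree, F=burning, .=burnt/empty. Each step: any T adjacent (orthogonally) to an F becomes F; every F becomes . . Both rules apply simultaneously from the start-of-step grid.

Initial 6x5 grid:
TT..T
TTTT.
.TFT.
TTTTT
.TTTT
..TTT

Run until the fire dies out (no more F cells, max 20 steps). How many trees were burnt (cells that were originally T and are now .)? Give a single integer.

Answer: 20

Derivation:
Step 1: +4 fires, +1 burnt (F count now 4)
Step 2: +5 fires, +4 burnt (F count now 5)
Step 3: +7 fires, +5 burnt (F count now 7)
Step 4: +3 fires, +7 burnt (F count now 3)
Step 5: +1 fires, +3 burnt (F count now 1)
Step 6: +0 fires, +1 burnt (F count now 0)
Fire out after step 6
Initially T: 21, now '.': 29
Total burnt (originally-T cells now '.'): 20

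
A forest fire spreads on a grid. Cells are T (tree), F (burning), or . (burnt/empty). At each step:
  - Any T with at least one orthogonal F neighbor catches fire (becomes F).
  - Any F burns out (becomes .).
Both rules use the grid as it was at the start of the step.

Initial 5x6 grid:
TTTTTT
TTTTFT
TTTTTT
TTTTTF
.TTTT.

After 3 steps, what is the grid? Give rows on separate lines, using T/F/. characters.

Step 1: 6 trees catch fire, 2 burn out
  TTTTFT
  TTTF.F
  TTTTFF
  TTTTF.
  .TTTT.
Step 2: 6 trees catch fire, 6 burn out
  TTTF.F
  TTF...
  TTTF..
  TTTF..
  .TTTF.
Step 3: 5 trees catch fire, 6 burn out
  TTF...
  TF....
  TTF...
  TTF...
  .TTF..

TTF...
TF....
TTF...
TTF...
.TTF..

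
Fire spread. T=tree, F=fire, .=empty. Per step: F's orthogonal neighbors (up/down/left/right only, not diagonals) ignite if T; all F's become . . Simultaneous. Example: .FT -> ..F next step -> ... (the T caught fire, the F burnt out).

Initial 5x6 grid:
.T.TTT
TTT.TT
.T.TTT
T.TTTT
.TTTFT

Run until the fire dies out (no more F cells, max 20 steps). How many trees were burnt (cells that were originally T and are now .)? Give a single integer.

Answer: 16

Derivation:
Step 1: +3 fires, +1 burnt (F count now 3)
Step 2: +4 fires, +3 burnt (F count now 4)
Step 3: +5 fires, +4 burnt (F count now 5)
Step 4: +2 fires, +5 burnt (F count now 2)
Step 5: +2 fires, +2 burnt (F count now 2)
Step 6: +0 fires, +2 burnt (F count now 0)
Fire out after step 6
Initially T: 22, now '.': 24
Total burnt (originally-T cells now '.'): 16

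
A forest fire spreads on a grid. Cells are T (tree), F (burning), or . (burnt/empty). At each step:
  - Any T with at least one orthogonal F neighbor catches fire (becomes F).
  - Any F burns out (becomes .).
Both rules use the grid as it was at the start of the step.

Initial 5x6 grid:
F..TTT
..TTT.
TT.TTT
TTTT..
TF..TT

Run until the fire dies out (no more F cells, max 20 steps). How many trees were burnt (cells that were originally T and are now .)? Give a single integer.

Step 1: +2 fires, +2 burnt (F count now 2)
Step 2: +3 fires, +2 burnt (F count now 3)
Step 3: +2 fires, +3 burnt (F count now 2)
Step 4: +1 fires, +2 burnt (F count now 1)
Step 5: +2 fires, +1 burnt (F count now 2)
Step 6: +4 fires, +2 burnt (F count now 4)
Step 7: +1 fires, +4 burnt (F count now 1)
Step 8: +1 fires, +1 burnt (F count now 1)
Step 9: +0 fires, +1 burnt (F count now 0)
Fire out after step 9
Initially T: 18, now '.': 28
Total burnt (originally-T cells now '.'): 16

Answer: 16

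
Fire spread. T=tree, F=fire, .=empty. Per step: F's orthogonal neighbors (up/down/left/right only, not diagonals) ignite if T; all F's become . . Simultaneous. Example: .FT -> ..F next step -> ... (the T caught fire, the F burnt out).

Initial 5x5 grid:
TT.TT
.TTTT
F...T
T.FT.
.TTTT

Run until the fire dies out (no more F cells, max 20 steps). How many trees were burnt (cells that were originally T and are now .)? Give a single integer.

Answer: 6

Derivation:
Step 1: +3 fires, +2 burnt (F count now 3)
Step 2: +2 fires, +3 burnt (F count now 2)
Step 3: +1 fires, +2 burnt (F count now 1)
Step 4: +0 fires, +1 burnt (F count now 0)
Fire out after step 4
Initially T: 15, now '.': 16
Total burnt (originally-T cells now '.'): 6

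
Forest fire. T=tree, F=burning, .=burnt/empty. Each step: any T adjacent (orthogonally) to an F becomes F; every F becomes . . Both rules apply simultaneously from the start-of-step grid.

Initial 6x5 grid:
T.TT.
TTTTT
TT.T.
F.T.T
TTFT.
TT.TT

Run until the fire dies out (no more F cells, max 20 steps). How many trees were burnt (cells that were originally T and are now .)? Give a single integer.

Answer: 19

Derivation:
Step 1: +5 fires, +2 burnt (F count now 5)
Step 2: +5 fires, +5 burnt (F count now 5)
Step 3: +3 fires, +5 burnt (F count now 3)
Step 4: +1 fires, +3 burnt (F count now 1)
Step 5: +2 fires, +1 burnt (F count now 2)
Step 6: +3 fires, +2 burnt (F count now 3)
Step 7: +0 fires, +3 burnt (F count now 0)
Fire out after step 7
Initially T: 20, now '.': 29
Total burnt (originally-T cells now '.'): 19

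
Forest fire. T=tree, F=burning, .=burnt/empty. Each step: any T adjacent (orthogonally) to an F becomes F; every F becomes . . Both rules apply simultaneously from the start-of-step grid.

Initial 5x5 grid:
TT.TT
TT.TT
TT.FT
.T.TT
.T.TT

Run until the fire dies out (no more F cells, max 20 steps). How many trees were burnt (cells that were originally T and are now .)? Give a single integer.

Answer: 9

Derivation:
Step 1: +3 fires, +1 burnt (F count now 3)
Step 2: +4 fires, +3 burnt (F count now 4)
Step 3: +2 fires, +4 burnt (F count now 2)
Step 4: +0 fires, +2 burnt (F count now 0)
Fire out after step 4
Initially T: 17, now '.': 17
Total burnt (originally-T cells now '.'): 9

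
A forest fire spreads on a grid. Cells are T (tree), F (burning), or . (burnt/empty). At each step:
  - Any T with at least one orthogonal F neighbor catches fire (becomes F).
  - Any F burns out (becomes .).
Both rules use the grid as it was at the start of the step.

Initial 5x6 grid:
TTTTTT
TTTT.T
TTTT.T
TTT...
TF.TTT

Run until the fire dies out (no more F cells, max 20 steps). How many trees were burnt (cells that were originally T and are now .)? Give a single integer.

Answer: 20

Derivation:
Step 1: +2 fires, +1 burnt (F count now 2)
Step 2: +3 fires, +2 burnt (F count now 3)
Step 3: +3 fires, +3 burnt (F count now 3)
Step 4: +4 fires, +3 burnt (F count now 4)
Step 5: +3 fires, +4 burnt (F count now 3)
Step 6: +1 fires, +3 burnt (F count now 1)
Step 7: +1 fires, +1 burnt (F count now 1)
Step 8: +1 fires, +1 burnt (F count now 1)
Step 9: +1 fires, +1 burnt (F count now 1)
Step 10: +1 fires, +1 burnt (F count now 1)
Step 11: +0 fires, +1 burnt (F count now 0)
Fire out after step 11
Initially T: 23, now '.': 27
Total burnt (originally-T cells now '.'): 20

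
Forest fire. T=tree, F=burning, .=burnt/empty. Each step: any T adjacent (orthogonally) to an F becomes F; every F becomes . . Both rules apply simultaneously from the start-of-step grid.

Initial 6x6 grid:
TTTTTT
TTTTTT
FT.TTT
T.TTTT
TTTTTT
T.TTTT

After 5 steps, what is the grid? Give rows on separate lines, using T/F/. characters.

Step 1: 3 trees catch fire, 1 burn out
  TTTTTT
  FTTTTT
  .F.TTT
  F.TTTT
  TTTTTT
  T.TTTT
Step 2: 3 trees catch fire, 3 burn out
  FTTTTT
  .FTTTT
  ...TTT
  ..TTTT
  FTTTTT
  T.TTTT
Step 3: 4 trees catch fire, 3 burn out
  .FTTTT
  ..FTTT
  ...TTT
  ..TTTT
  .FTTTT
  F.TTTT
Step 4: 3 trees catch fire, 4 burn out
  ..FTTT
  ...FTT
  ...TTT
  ..TTTT
  ..FTTT
  ..TTTT
Step 5: 6 trees catch fire, 3 burn out
  ...FTT
  ....FT
  ...FTT
  ..FTTT
  ...FTT
  ..FTTT

...FTT
....FT
...FTT
..FTTT
...FTT
..FTTT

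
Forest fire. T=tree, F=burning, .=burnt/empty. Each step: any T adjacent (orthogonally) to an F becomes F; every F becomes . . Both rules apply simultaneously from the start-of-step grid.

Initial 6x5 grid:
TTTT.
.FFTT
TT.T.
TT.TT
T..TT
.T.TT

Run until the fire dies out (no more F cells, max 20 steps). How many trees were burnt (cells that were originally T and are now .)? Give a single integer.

Step 1: +4 fires, +2 burnt (F count now 4)
Step 2: +6 fires, +4 burnt (F count now 6)
Step 3: +2 fires, +6 burnt (F count now 2)
Step 4: +3 fires, +2 burnt (F count now 3)
Step 5: +2 fires, +3 burnt (F count now 2)
Step 6: +1 fires, +2 burnt (F count now 1)
Step 7: +0 fires, +1 burnt (F count now 0)
Fire out after step 7
Initially T: 19, now '.': 29
Total burnt (originally-T cells now '.'): 18

Answer: 18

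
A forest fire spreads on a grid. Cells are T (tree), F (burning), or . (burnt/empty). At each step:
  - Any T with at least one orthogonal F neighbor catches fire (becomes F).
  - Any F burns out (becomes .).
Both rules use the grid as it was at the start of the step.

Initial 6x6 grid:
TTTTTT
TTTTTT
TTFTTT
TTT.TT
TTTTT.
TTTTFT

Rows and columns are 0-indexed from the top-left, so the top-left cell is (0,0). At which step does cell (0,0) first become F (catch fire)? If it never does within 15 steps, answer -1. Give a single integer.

Step 1: cell (0,0)='T' (+7 fires, +2 burnt)
Step 2: cell (0,0)='T' (+10 fires, +7 burnt)
Step 3: cell (0,0)='T' (+9 fires, +10 burnt)
Step 4: cell (0,0)='F' (+5 fires, +9 burnt)
  -> target ignites at step 4
Step 5: cell (0,0)='.' (+1 fires, +5 burnt)
Step 6: cell (0,0)='.' (+0 fires, +1 burnt)
  fire out at step 6

4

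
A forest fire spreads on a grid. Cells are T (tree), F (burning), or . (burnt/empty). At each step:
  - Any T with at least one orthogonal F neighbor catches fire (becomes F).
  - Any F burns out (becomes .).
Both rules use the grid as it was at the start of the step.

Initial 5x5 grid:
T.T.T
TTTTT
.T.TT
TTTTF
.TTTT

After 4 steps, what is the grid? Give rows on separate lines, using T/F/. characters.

Step 1: 3 trees catch fire, 1 burn out
  T.T.T
  TTTTT
  .T.TF
  TTTF.
  .TTTF
Step 2: 4 trees catch fire, 3 burn out
  T.T.T
  TTTTF
  .T.F.
  TTF..
  .TTF.
Step 3: 4 trees catch fire, 4 burn out
  T.T.F
  TTTF.
  .T...
  TF...
  .TF..
Step 4: 4 trees catch fire, 4 burn out
  T.T..
  TTF..
  .F...
  F....
  .F...

T.T..
TTF..
.F...
F....
.F...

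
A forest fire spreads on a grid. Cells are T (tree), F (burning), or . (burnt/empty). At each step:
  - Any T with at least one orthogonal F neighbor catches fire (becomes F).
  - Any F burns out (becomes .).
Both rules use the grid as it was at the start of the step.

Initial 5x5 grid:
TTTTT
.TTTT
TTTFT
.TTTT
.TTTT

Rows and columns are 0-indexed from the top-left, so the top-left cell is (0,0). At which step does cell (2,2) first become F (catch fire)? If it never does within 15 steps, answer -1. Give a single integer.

Step 1: cell (2,2)='F' (+4 fires, +1 burnt)
  -> target ignites at step 1
Step 2: cell (2,2)='.' (+7 fires, +4 burnt)
Step 3: cell (2,2)='.' (+7 fires, +7 burnt)
Step 4: cell (2,2)='.' (+2 fires, +7 burnt)
Step 5: cell (2,2)='.' (+1 fires, +2 burnt)
Step 6: cell (2,2)='.' (+0 fires, +1 burnt)
  fire out at step 6

1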